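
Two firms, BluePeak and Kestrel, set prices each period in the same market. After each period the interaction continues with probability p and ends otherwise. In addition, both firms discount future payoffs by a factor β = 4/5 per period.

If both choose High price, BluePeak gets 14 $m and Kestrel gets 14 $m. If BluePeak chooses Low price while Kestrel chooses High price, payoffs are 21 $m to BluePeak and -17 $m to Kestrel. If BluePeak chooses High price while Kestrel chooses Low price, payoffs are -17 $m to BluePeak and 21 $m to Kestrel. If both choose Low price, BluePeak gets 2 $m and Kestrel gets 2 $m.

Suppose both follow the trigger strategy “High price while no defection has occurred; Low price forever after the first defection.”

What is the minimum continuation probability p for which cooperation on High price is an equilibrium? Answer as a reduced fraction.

With continuation probability p and discount β, the effective per-period discount factor is βp.
Grim-trigger IC: βp ≥ (21−14)/(21−2) = 7/19.
So p ≥ (7/19)/(4/5) = 35/76.

35/76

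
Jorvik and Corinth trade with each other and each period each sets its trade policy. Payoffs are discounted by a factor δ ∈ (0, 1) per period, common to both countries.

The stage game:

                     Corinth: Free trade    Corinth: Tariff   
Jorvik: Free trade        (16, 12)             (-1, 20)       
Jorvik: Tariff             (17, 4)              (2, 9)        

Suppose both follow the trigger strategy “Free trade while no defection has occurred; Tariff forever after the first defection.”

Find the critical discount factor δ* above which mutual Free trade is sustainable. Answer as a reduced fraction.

For Jorvik: deviation gain 17−16 = 1, per-period punishment loss 16−2 = 14. IC gives δ ≥ 1/15.
For Corinth: gain 8, loss 3 per period, so δ ≥ 8/11.
The tighter constraint is Corinth's, so cooperation needs δ ≥ 8/11.

8/11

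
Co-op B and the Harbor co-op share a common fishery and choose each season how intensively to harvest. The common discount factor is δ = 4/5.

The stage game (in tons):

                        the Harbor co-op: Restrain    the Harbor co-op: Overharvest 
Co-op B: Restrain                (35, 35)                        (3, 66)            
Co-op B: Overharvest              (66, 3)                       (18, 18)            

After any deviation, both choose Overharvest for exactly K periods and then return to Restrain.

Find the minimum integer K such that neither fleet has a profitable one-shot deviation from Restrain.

No profitable deviation requires (35−18)(δ+…+δ^K) ≥ 66−35, i.e. δ+…+δ^K ≥ 31/17 ≈ 1.8235.
With δ = 4/5, the partial sums are K=1: 0.8000, K=2: 1.4400, K=3: 1.9520.
K = 3 is the first length at which the sum reaches 1.8235.

3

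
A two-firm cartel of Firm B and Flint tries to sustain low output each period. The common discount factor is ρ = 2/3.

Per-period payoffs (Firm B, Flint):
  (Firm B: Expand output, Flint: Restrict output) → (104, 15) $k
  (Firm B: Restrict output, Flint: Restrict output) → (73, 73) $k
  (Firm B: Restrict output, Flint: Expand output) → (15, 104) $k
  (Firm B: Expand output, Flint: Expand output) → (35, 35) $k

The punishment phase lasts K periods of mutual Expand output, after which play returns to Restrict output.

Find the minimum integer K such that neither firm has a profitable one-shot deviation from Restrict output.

Need Σ_{k=1}^{K} ρ^k ≥ (104−73)/(73−35) = 0.8158 at ρ = 2/3.
At K = 1 the sum is 0.6667 < 0.8158; at K = 2 it is 1.1111 ≥ 0.8158.
So the minimum punishment length is K = 2.

2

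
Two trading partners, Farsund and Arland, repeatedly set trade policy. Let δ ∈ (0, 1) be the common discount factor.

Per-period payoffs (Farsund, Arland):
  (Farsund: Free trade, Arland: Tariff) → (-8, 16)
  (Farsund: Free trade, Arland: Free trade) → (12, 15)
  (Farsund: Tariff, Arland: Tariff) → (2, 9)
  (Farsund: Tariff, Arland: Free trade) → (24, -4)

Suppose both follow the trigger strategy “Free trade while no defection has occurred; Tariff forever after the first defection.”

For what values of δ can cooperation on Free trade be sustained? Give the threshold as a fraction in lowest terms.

Farsund: cooperation gives 12 each period; deviation gives 24 once then 2 forever.
  12/(1−δ) ≥ 24 + 2δ/(1−δ) ⇒ δ ≥ 12/22 = 6/11.
Arland: cooperation gives 15 each period; deviation gives 16 once then 9 forever.
  δ ≥ 1/7.
Both must hold, so the binding constraint is Farsund's: δ ≥ 6/11.

6/11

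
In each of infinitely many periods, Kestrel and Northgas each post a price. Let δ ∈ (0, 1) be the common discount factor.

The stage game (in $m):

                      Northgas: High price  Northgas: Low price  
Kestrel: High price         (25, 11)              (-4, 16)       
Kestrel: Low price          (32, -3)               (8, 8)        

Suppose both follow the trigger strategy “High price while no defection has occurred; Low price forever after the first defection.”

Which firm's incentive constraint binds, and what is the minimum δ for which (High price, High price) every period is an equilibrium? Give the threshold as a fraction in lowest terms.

Northgas; δ ≥ 5/8

Kestrel: cooperation gives 25 each period; deviation gives 32 once then 8 forever.
  25/(1−δ) ≥ 32 + 8δ/(1−δ) ⇒ δ ≥ 7/24.
Northgas: cooperation gives 11 each period; deviation gives 16 once then 8 forever.
  δ ≥ 5/8.
Both must hold, so the binding constraint is Northgas's: δ ≥ 5/8.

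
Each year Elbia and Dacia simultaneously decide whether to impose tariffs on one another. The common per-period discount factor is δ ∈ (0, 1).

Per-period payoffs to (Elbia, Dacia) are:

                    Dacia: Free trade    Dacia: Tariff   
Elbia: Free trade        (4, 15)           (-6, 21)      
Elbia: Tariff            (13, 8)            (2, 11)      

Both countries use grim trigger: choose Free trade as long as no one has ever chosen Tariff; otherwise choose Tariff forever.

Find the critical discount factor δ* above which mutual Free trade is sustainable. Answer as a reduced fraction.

For Elbia: deviation gain 13−4 = 9, per-period punishment loss 4−2 = 2. IC gives δ ≥ 9/11.
For Dacia: gain 6, loss 4 per period, so δ ≥ 6/10 = 3/5.
The tighter constraint is Elbia's, so cooperation needs δ ≥ 9/11.

9/11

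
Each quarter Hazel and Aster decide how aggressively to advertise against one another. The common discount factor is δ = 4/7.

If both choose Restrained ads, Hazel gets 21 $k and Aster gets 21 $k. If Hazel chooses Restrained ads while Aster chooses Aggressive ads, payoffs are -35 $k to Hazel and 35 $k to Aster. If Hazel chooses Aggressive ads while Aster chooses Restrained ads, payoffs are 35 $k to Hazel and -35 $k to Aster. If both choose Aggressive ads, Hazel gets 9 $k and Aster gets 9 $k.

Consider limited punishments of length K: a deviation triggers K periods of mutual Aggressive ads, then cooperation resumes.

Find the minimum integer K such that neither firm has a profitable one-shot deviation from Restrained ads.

4

IC: δ(1−δ^K)/(1−δ) ≥ (35−21)/(21−9) = 7/6.
With δ = 4/7: need 1 − δ^K ≥ 7/6·(1−4/7)/(4/7), i.e. δ^K ≤ 0.1250.
Since (4/7)^3 = 0.1866 and (4/7)^4 = 0.1066, the smallest such K is 4.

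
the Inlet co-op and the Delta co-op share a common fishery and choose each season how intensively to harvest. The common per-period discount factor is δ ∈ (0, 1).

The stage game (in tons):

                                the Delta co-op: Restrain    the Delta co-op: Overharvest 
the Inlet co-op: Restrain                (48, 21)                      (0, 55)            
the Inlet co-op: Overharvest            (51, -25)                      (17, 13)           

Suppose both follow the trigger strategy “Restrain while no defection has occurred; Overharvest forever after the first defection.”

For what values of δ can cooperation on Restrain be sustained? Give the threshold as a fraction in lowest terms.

17/21

For the Inlet co-op: deviation gain 51−48 = 3, per-period punishment loss 48−17 = 31. IC gives δ ≥ 3/34.
For the Delta co-op: gain 34, loss 8 per period, so δ ≥ 34/42 = 17/21.
The tighter constraint is the Delta co-op's, so cooperation needs δ ≥ 17/21.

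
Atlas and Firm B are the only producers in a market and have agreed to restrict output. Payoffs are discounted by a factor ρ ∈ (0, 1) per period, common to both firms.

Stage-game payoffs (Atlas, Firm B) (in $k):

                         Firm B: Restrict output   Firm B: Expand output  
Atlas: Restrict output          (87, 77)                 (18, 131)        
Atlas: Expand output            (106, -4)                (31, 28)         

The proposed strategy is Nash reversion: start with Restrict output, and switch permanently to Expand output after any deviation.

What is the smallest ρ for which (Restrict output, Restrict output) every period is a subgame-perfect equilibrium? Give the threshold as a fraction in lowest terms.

54/103

Atlas: cooperation gives 87 each period; deviation gives 106 once then 31 forever.
  87/(1−ρ) ≥ 106 + 31ρ/(1−ρ) ⇒ ρ ≥ 19/75.
Firm B: cooperation gives 77 each period; deviation gives 131 once then 28 forever.
  ρ ≥ 54/103.
Both must hold, so the binding constraint is Firm B's: ρ ≥ 54/103.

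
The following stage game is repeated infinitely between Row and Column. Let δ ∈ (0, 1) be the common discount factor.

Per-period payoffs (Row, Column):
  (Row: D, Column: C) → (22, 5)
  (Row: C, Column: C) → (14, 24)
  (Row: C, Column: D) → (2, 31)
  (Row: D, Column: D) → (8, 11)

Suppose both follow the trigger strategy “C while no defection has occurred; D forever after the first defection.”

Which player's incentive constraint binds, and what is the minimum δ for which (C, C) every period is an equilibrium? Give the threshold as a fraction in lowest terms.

Row; δ ≥ 4/7

For Row: deviation gain 22−14 = 8, per-period punishment loss 14−8 = 6. IC gives δ ≥ 8/14 = 4/7.
For Column: gain 7, loss 13 per period, so δ ≥ 7/20.
The tighter constraint is Row's, so cooperation needs δ ≥ 4/7.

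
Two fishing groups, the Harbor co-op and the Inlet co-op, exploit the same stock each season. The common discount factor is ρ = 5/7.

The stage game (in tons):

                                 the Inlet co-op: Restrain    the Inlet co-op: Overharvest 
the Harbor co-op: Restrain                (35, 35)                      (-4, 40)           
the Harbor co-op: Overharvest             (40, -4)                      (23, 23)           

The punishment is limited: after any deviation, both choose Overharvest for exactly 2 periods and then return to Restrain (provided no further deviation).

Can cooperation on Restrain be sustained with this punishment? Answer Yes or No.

Yes

Comparing payoff streams over the 3 periods until play realigns: cooperate → 35(1+ρ+…+ρ^2); deviate → 40 + 23(ρ+…+ρ^2).
Cooperation is sustained iff (35−23)(ρ+…+ρ^2) ≥ 40−35.
ρ+…+ρ^2 = 5/7·(1−(5/7)^2)/(1−5/7) = 1.2245, and (40−35)/(35−23) = 0.4167.
1.2245 ≥ 0.4167, so cooperation is sustainable.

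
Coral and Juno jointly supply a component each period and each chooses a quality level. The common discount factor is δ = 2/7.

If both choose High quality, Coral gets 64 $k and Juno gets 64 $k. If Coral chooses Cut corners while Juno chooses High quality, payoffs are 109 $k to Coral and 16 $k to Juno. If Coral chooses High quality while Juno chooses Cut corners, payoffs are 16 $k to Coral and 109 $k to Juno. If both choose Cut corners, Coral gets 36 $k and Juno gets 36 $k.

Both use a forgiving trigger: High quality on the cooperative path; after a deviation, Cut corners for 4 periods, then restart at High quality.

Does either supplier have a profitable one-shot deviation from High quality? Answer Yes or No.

Comparing payoff streams over the 5 periods until play realigns: cooperate → 64(1+δ+…+δ^4); deviate → 109 + 36(δ+…+δ^4).
Cooperation is sustained iff (64−36)(δ+…+δ^4) ≥ 109−64.
δ+…+δ^4 = 2/7·(1−(2/7)^4)/(1−2/7) = 0.3973, and (109−64)/(64−36) = 1.6071.
0.3973 < 1.6071, so cooperation is not sustainable.

Yes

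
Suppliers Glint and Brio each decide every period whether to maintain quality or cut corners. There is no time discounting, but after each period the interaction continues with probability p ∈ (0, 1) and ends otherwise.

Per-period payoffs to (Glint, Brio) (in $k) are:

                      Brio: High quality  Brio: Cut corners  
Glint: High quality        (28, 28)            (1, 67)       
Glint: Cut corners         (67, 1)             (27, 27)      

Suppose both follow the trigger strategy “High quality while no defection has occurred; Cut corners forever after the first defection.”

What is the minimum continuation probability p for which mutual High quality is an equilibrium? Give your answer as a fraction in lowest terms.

39/40

Expected cooperation value is 28 + p·28 + p²·28 + … = 28/(1−p); deviation gives 67 + p·27/(1−p).
28 ≥ 67(1−p) + 27p ⇒ 40p ≥ 39 ⇒ p ≥ 39/40.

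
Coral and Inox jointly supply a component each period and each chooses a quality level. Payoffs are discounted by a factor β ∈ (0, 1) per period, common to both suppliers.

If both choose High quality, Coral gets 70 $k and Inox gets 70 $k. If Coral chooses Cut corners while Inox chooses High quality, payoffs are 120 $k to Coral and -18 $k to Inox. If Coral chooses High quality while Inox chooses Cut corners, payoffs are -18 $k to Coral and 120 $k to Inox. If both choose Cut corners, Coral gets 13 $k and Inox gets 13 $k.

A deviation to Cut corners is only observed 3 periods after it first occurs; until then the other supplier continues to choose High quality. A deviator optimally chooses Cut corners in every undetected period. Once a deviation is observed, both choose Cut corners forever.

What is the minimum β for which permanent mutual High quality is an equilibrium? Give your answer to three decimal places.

0.776

The best deviation is to choose Cut corners for all 3 undetected periods, earning 120 each, then 13 forever once detected.
Deviation value: 120(1−β^3)/(1−β) + 13β^3/(1−β); cooperation value: 70/(1−β).
IC: 70 ≥ 120(1−β^3) + 13β^3 = 120 − 107β^3.
So β^3 ≥ 50/107, giving β ≥ (50/107)^(1/3) ≈ 0.776.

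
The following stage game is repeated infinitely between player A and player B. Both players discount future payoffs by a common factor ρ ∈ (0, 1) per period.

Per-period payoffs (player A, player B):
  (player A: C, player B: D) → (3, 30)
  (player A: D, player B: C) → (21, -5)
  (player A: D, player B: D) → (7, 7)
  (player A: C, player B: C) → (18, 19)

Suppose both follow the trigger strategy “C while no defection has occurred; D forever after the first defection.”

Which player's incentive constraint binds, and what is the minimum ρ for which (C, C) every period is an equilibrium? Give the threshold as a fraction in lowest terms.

player B; ρ ≥ 11/23

For player A: deviation gain 21−18 = 3, per-period punishment loss 18−7 = 11. IC gives ρ ≥ 3/14.
For player B: gain 11, loss 12 per period, so ρ ≥ 11/23.
The tighter constraint is player B's, so cooperation needs ρ ≥ 11/23.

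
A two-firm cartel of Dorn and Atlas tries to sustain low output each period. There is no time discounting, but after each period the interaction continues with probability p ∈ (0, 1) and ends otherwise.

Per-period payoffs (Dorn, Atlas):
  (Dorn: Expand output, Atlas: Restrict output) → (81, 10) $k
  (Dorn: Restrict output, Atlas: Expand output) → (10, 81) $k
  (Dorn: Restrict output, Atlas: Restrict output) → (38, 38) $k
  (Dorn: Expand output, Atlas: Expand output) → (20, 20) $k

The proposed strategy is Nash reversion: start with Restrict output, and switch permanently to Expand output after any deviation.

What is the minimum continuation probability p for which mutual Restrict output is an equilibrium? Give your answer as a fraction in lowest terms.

Expected cooperation value is 38 + p·38 + p²·38 + … = 38/(1−p); deviation gives 81 + p·20/(1−p).
38 ≥ 81(1−p) + 20p ⇒ 61p ≥ 43 ⇒ p ≥ 43/61.

43/61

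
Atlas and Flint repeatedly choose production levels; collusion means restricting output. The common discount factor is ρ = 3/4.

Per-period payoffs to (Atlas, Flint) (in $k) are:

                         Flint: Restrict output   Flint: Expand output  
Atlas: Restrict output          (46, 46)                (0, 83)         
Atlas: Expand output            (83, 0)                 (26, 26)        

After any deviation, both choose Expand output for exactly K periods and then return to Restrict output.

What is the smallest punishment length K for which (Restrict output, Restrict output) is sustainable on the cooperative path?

4

No profitable deviation requires (46−26)(ρ+…+ρ^K) ≥ 83−46, i.e. ρ+…+ρ^K ≥ 37/20 ≈ 1.8500.
With ρ = 3/4, the partial sums are K=1: 0.7500, K=2: 1.3125, K=3: 1.7344, K=4: 2.0508.
K = 4 is the first length at which the sum reaches 1.8500.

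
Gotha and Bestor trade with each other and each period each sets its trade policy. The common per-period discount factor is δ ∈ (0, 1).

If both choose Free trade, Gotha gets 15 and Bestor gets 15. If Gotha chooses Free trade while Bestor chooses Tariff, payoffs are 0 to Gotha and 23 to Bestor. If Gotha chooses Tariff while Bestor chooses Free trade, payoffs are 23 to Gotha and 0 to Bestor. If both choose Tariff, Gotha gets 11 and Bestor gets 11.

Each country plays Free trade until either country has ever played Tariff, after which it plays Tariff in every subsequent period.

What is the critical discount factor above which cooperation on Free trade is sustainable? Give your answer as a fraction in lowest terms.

Under grim trigger the critical discount factor is (T−C)/(T−P) with T = 23, C = 15, P = 11.
δ* = (23−15)/(23−11) = 8/12 = 2/3.

2/3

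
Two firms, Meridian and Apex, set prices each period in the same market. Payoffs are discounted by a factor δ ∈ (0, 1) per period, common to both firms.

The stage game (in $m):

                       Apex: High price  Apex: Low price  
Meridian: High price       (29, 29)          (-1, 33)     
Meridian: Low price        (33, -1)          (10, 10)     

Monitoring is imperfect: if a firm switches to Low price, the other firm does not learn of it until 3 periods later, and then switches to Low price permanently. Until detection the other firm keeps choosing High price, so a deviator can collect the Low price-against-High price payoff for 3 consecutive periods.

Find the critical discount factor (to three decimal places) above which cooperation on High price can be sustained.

0.558

A deviator earns 33 for 3 periods, then 10 forever; cooperating earns 29 forever. Multiplying the IC by (1−δ):
29 ≥ 33(1−δ^3) + 10δ^3, so 23·δ^3 ≥ 4 and δ^3 ≥ 4/23.
δ ≥ (4/23)^(1/3) ≈ 0.558.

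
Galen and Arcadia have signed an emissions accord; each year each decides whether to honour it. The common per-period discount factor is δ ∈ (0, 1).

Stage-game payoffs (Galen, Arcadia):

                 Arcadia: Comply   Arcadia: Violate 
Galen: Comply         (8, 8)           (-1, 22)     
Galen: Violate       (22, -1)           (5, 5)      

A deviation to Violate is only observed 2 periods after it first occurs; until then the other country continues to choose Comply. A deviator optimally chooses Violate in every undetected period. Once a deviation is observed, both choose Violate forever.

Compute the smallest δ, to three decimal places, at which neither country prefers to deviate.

0.907

A deviator earns 22 for 2 periods, then 5 forever; cooperating earns 8 forever. Multiplying the IC by (1−δ):
8 ≥ 22(1−δ^2) + 5δ^2, so 17·δ^2 ≥ 14 and δ^2 ≥ 14/17.
δ ≥ (14/17)^(1/2) ≈ 0.907.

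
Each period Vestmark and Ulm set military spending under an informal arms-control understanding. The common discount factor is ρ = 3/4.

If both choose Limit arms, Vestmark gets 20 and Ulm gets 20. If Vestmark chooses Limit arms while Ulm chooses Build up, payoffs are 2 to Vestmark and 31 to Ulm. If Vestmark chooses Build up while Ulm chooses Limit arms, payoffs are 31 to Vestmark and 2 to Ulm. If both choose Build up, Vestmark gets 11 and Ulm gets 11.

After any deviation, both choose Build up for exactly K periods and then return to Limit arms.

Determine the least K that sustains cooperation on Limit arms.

2

No profitable deviation requires (20−11)(ρ+…+ρ^K) ≥ 31−20, i.e. ρ+…+ρ^K ≥ 11/9 ≈ 1.2222.
With ρ = 3/4, the partial sums are K=1: 0.7500, K=2: 1.3125.
K = 2 is the first length at which the sum reaches 1.2222.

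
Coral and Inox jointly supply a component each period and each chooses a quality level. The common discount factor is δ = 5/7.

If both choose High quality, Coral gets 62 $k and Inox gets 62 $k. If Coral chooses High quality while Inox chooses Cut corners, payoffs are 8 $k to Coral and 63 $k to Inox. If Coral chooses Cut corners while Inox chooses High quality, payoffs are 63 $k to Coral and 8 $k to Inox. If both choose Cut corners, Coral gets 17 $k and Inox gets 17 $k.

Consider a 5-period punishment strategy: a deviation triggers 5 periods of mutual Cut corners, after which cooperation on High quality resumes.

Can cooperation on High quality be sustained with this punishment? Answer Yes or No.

Yes

Comparing payoff streams over the 6 periods until play realigns: cooperate → 62(1+δ+…+δ^5); deviate → 63 + 17(δ+…+δ^5).
Cooperation is sustained iff (62−17)(δ+…+δ^5) ≥ 63−62.
δ+…+δ^5 = 5/7·(1−(5/7)^5)/(1−5/7) = 2.0352, and (63−62)/(62−17) = 0.0222.
2.0352 ≥ 0.0222, so cooperation is sustainable.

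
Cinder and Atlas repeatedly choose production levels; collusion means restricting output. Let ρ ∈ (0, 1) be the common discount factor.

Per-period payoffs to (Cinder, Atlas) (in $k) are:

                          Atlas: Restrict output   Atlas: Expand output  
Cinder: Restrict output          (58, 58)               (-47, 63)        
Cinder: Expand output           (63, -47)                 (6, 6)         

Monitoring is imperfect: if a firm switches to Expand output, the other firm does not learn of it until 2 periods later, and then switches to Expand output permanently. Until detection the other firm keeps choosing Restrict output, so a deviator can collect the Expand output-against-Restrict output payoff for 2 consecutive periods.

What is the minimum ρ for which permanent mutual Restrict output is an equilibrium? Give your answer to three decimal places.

0.296

A deviator earns 63 for 2 periods, then 6 forever; cooperating earns 58 forever. Multiplying the IC by (1−ρ):
58 ≥ 63(1−ρ^2) + 6ρ^2, so 57·ρ^2 ≥ 5 and ρ^2 ≥ 5/57.
ρ ≥ (5/57)^(1/2) ≈ 0.296.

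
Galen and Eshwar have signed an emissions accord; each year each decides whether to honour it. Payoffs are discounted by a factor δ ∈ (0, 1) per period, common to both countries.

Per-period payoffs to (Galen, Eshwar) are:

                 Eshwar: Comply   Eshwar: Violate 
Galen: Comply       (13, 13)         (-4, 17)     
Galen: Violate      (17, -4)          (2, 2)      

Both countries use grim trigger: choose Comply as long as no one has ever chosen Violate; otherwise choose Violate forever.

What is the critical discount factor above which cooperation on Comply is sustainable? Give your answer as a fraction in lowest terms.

4/15

Under grim trigger the critical discount factor is (T−C)/(T−P) with T = 17, C = 13, P = 2.
δ* = (17−13)/(17−2) = 4/15.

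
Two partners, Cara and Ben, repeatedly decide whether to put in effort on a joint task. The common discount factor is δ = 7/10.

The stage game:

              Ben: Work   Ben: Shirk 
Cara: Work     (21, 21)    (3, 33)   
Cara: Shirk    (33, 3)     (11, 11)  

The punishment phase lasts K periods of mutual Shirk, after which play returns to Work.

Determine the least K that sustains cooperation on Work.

No profitable deviation requires (21−11)(δ+…+δ^K) ≥ 33−21, i.e. δ+…+δ^K ≥ 6/5 ≈ 1.2000.
With δ = 7/10, the partial sums are K=1: 0.7000, K=2: 1.1900, K=3: 1.5330.
K = 3 is the first length at which the sum reaches 1.2000.

3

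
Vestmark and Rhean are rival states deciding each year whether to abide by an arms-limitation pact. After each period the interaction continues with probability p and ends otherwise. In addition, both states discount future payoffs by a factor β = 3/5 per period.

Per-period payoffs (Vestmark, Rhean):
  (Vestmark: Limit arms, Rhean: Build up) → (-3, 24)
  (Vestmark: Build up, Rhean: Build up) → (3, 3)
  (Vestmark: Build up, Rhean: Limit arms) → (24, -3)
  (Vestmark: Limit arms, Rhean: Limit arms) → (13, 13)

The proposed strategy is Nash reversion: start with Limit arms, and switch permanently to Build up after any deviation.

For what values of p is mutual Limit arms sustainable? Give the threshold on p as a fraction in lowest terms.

55/63

With continuation probability p and discount β, the effective per-period discount factor is βp.
Grim-trigger IC: βp ≥ (24−13)/(24−3) = 11/21.
So p ≥ (11/21)/(3/5) = 55/63.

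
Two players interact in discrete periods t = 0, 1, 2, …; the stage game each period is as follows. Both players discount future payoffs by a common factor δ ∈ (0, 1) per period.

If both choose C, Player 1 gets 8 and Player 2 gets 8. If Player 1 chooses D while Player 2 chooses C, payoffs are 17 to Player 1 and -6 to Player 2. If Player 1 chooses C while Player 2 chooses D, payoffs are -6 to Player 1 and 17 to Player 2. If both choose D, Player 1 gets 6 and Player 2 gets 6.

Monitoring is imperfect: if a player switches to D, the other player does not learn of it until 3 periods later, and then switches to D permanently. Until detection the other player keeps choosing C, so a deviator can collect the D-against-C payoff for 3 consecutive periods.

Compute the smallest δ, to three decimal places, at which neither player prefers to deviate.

The best deviation is to choose D for all 3 undetected periods, earning 17 each, then 6 forever once detected.
Deviation value: 17(1−δ^3)/(1−δ) + 6δ^3/(1−δ); cooperation value: 8/(1−δ).
IC: 8 ≥ 17(1−δ^3) + 6δ^3 = 17 − 11δ^3.
So δ^3 ≥ 9/11, giving δ ≥ (9/11)^(1/3) ≈ 0.935.

0.935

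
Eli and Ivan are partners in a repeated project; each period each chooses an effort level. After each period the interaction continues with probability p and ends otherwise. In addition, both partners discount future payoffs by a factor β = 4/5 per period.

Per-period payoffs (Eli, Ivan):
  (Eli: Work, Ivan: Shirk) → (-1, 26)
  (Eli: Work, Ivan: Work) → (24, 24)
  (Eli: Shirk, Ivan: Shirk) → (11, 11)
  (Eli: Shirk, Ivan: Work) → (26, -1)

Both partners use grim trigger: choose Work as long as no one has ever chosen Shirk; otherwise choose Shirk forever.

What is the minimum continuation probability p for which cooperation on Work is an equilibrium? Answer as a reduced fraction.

1/6

With continuation probability p and discount β, the effective per-period discount factor is βp.
Grim-trigger IC: βp ≥ (26−24)/(26−11) = 2/15.
So p ≥ (2/15)/(4/5) = 1/6.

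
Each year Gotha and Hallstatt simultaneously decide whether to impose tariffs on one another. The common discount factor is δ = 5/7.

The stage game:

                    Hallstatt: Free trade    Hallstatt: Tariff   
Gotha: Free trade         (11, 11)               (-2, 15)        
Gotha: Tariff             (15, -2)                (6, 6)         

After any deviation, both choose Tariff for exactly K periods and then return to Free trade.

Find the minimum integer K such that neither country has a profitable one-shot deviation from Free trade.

2

Need Σ_{k=1}^{K} δ^k ≥ (15−11)/(11−6) = 0.8000 at δ = 5/7.
At K = 1 the sum is 0.7143 < 0.8000; at K = 2 it is 1.2245 ≥ 0.8000.
So the minimum punishment length is K = 2.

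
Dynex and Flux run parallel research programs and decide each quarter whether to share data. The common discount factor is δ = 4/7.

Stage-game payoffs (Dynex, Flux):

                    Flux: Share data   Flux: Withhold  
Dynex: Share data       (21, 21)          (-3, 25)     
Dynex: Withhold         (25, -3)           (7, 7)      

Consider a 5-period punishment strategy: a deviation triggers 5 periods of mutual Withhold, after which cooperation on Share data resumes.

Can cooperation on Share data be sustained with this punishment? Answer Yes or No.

IC: δ+…+δ^5 ≥ (25−21)/(21−7) = 2/7.
At δ = 4/7: partial sum = 1.2521 ≥ 0.2857. Cooperation sustainable.

Yes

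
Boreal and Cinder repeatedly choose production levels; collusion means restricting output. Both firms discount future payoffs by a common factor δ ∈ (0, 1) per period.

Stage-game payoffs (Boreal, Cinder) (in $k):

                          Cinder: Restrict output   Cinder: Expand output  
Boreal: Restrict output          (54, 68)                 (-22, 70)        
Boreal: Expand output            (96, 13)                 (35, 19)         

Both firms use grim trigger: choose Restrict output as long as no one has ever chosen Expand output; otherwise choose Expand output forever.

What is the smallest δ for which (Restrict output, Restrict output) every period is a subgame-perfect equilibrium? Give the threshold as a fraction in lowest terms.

Boreal's threshold: (96−54)/(96−35) = 42/61.
Cinder's threshold: (70−68)/(70−19) = 2/51.
42/61 > 2/51, so Boreal binds and δ* = 42/61.

42/61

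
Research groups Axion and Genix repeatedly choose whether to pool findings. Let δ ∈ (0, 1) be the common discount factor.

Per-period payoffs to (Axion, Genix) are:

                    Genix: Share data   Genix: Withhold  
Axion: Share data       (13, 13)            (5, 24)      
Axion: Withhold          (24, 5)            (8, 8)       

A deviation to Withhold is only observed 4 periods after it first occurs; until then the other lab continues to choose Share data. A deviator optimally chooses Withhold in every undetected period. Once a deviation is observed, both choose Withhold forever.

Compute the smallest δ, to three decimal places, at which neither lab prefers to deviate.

Deviating for the 4 undetected periods gains 24−13 = 11 per period over cooperation, then loses 13−8 = 5 per period forever once punishment starts.
Gain: 11(1 + δ + … + δ^3); loss: 5·δ^4/(1−δ).
No profitable deviation ⇔ 11(1−δ^4) ≤ 5·δ^4, i.e. δ^4 ≥ 11/(11+5) = 11/16.
Hence δ ≥ (11/16)^(1/4) ≈ 0.911.

0.911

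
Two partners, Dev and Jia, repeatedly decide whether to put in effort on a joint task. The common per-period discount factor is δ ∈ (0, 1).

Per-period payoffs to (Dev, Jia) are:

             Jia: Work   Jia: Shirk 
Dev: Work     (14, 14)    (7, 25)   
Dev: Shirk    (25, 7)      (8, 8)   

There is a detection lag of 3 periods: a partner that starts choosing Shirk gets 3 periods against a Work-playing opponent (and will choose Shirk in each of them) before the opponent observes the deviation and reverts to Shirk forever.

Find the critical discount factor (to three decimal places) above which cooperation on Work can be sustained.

0.865

Deviating for the 3 undetected periods gains 25−14 = 11 per period over cooperation, then loses 14−8 = 6 per period forever once punishment starts.
Gain: 11(1 + δ + … + δ^2); loss: 6·δ^3/(1−δ).
No profitable deviation ⇔ 11(1−δ^3) ≤ 6·δ^3, i.e. δ^3 ≥ 11/(11+6) = 11/17.
Hence δ ≥ (11/17)^(1/3) ≈ 0.865.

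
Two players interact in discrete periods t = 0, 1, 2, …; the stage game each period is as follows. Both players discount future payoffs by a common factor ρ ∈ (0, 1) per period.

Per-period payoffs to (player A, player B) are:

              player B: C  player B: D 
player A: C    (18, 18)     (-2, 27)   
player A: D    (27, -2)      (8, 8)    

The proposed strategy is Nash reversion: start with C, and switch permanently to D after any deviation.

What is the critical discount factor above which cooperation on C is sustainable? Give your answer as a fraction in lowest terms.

9/19

Under grim trigger the critical discount factor is (T−C)/(T−P) with T = 27, C = 18, P = 8.
ρ* = (27−18)/(27−8) = 9/19.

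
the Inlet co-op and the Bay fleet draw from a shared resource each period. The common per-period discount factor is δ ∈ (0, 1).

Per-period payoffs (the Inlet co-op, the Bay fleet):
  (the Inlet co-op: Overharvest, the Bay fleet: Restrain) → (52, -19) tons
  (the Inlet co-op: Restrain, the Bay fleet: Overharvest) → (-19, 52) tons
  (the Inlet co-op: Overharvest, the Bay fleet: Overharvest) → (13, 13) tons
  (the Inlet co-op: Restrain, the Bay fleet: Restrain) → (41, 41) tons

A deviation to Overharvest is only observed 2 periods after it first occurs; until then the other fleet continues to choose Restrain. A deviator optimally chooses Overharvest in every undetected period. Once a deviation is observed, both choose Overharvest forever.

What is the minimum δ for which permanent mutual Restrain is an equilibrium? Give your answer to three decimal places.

The best deviation is to choose Overharvest for all 2 undetected periods, earning 52 each, then 13 forever once detected.
Deviation value: 52(1−δ^2)/(1−δ) + 13δ^2/(1−δ); cooperation value: 41/(1−δ).
IC: 41 ≥ 52(1−δ^2) + 13δ^2 = 52 − 39δ^2.
So δ^2 ≥ 11/39, giving δ ≥ (11/39)^(1/2) ≈ 0.531.

0.531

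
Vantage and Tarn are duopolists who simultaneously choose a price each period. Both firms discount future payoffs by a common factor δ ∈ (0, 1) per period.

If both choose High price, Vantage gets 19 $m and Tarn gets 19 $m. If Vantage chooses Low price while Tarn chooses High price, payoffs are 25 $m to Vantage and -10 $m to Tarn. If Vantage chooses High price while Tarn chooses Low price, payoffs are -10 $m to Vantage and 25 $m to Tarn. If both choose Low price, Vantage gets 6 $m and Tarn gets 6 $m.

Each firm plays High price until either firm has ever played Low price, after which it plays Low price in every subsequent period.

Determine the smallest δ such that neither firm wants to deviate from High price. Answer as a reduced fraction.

6/19

One-period gain from deviating is 25 − 19 = 6. The loss is 19 − 6 = 13 in every subsequent period, with present value 13·δ/(1−δ).
Deviation is unprofitable when 13·δ/(1−δ) ≥ 6, i.e. δ/(1−δ) ≥ 6/13.
Equivalently δ ≥ 6/(6+13) = 6/19.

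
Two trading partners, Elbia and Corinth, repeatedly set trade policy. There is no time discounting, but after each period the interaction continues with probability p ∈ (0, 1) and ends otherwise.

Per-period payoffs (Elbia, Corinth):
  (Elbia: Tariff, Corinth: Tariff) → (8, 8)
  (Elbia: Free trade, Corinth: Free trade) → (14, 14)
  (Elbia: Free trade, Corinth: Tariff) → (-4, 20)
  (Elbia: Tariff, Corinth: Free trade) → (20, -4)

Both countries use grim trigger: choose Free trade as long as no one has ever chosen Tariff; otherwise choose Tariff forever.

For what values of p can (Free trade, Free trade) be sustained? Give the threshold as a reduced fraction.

Expected cooperation value is 14 + p·14 + p²·14 + … = 14/(1−p); deviation gives 20 + p·8/(1−p).
14 ≥ 20(1−p) + 8p ⇒ 12p ≥ 6 ⇒ p ≥ 6/12 = 1/2.

1/2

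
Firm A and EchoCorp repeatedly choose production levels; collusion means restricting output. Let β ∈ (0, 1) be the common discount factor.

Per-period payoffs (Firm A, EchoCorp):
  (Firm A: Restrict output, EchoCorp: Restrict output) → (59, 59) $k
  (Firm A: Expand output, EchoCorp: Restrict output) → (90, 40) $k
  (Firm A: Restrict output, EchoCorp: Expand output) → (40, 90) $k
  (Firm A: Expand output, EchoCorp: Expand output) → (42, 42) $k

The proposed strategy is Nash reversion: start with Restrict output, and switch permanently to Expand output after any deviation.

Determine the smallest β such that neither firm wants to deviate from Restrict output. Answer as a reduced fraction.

31/48

Cooperation forever yields 59 each period: 59/(1−β).
Deviating yields 90 once, then 42 forever: 90 + 42β/(1−β).
No profitable deviation requires 59/(1−β) ≥ 90 + 42β/(1−β).
Multiplying by (1−β): 59 ≥ 90(1−β) + 42β = 90 − 48β.
So 48β ≥ 31, i.e. β ≥ 31/48.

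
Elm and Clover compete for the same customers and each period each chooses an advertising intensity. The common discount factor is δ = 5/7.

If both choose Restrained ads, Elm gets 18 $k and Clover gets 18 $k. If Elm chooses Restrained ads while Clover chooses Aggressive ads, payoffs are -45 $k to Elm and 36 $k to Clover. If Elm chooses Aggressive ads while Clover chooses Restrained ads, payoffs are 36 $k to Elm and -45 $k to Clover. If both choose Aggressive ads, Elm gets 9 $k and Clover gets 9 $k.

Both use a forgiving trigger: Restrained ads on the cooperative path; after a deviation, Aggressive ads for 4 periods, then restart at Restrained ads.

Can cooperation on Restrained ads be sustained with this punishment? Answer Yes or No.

IC: δ+…+δ^4 ≥ (36−18)/(18−9) = 2.
At δ = 5/7: partial sum = 1.8492 < 2.0000. Cooperation not sustainable.

No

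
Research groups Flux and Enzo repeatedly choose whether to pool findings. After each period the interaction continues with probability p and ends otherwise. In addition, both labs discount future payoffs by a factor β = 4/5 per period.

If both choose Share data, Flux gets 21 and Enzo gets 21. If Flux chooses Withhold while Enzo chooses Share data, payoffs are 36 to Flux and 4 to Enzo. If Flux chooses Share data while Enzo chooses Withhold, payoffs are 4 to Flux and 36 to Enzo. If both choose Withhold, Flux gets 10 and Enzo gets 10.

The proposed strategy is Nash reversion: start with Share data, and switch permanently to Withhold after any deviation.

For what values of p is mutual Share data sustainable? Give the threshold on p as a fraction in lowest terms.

75/104

Expected continuation weight on next period's payoff is β·p = 4/5·p, which plays the role of the discount factor.
Cooperation requires 4/5·p ≥ (36−21)/(36−10) = 15/26, hence p ≥ 75/104.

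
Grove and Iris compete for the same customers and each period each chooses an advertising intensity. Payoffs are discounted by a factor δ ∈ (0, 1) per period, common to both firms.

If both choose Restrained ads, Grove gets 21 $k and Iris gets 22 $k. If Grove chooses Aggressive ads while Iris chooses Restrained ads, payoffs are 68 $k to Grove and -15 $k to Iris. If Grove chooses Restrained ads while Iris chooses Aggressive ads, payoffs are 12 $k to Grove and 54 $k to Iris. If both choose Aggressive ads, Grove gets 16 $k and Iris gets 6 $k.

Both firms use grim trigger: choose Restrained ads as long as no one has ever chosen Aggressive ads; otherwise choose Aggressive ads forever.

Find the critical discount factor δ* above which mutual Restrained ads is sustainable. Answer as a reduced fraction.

Grove: cooperation gives 21 each period; deviation gives 68 once then 16 forever.
  21/(1−δ) ≥ 68 + 16δ/(1−δ) ⇒ δ ≥ 47/52.
Iris: cooperation gives 22 each period; deviation gives 54 once then 6 forever.
  δ ≥ 32/48 = 2/3.
Both must hold, so the binding constraint is Grove's: δ ≥ 47/52.

47/52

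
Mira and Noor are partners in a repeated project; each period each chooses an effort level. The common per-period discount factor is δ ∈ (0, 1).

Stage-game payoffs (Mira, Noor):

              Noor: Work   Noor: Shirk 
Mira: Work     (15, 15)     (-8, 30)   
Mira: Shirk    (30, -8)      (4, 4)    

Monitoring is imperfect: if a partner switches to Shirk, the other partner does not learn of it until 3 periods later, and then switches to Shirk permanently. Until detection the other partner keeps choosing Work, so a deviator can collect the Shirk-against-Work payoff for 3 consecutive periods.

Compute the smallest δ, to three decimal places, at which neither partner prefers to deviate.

The best deviation is to choose Shirk for all 3 undetected periods, earning 30 each, then 4 forever once detected.
Deviation value: 30(1−δ^3)/(1−δ) + 4δ^3/(1−δ); cooperation value: 15/(1−δ).
IC: 15 ≥ 30(1−δ^3) + 4δ^3 = 30 − 26δ^3.
So δ^3 ≥ 15/26, giving δ ≥ (15/26)^(1/3) ≈ 0.832.

0.832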